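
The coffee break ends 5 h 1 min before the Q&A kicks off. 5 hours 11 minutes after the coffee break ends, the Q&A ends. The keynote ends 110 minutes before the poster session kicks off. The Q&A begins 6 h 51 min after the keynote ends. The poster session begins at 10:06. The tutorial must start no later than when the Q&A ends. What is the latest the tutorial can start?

The keynote ends at 10:06 − 110 min = 08:16.
The Q&A starts at 08:16 + 411 min = 15:07.
The coffee break ends at 15:07 − 301 min = 10:06.
The Q&A ends at 10:06 + 311 min = 15:17.
The tutorial is bounded by the Q&A, so the latest it can start is 15:17.

15:17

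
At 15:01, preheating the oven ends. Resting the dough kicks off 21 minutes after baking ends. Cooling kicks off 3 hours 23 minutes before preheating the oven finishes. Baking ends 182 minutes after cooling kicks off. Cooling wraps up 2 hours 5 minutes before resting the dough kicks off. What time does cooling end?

12:56

Cooling starts at 15:01 − 203 min = 11:38.
Baking ends at 11:38 + 182 min = 14:40.
Resting the dough starts at 14:40 + 21 min = 15:01.
Cooling ends at 15:01 − 125 min = 12:56.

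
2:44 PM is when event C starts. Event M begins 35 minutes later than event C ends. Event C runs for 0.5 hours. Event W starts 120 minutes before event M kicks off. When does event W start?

1:49 PM

Event C ends at 2:44 PM + 30 min = 3:14 PM.
Event M starts at 3:14 PM + 35 min = 3:49 PM.
Event W starts at 3:49 PM − 120 min = 1:49 PM.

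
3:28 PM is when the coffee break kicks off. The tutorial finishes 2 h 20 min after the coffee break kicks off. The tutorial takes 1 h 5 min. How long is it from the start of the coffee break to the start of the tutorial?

The tutorial ends at 3:28 PM + 140 min = 5:48 PM.
The tutorial starts at 5:48 PM − 65 min = 4:43 PM.
From 3:28 PM to 4:43 PM is 1 h 15 min.

1 h 15 min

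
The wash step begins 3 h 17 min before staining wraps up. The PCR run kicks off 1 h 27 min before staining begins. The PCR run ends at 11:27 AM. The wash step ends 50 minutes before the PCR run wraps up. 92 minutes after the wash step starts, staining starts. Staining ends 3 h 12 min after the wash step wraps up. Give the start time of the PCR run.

The wash step ends at 11:27 AM − 50 min = 10:37 AM.
Staining ends at 10:37 AM + 192 min = 1:49 PM.
The wash step starts at 1:49 PM − 197 min = 10:32 AM.
Staining starts at 10:32 AM + 92 min = 12:04 PM.
The PCR run starts at 12:04 PM − 87 min = 10:37 AM.

10:37 AM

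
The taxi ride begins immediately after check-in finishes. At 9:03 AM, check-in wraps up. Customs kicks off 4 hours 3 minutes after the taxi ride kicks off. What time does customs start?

1:06 PM

The taxi ride starts at 9:03 AM.
Customs starts at 9:03 AM + 243 min = 1:06 PM.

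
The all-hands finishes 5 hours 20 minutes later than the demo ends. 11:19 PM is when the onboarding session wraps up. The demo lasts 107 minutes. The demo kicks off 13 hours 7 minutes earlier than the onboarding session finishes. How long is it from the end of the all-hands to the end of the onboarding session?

The demo starts at 11:19 PM − 787 min = 10:12 AM.
The demo ends at 10:12 AM + 107 min = 11:59 AM.
The all-hands ends at 11:59 AM + 320 min = 5:19 PM.
From 5:19 PM to 11:19 PM is 6 hours.

6 hours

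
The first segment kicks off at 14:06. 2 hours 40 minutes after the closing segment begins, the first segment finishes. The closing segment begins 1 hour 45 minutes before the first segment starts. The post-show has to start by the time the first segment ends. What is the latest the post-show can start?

The closing segment starts at 14:06 − 105 min = 12:21.
The first segment ends at 12:21 + 160 min = 15:01.
The post-show is bounded by the first segment, so the latest it can start is 15:01.

15:01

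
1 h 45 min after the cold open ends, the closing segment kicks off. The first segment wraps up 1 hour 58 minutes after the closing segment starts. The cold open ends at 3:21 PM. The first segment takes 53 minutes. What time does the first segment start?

The closing segment starts at 3:21 PM + 105 min = 5:06 PM.
The first segment ends at 5:06 PM + 118 min = 7:04 PM.
The first segment starts at 7:04 PM − 53 min = 6:11 PM.

6:11 PM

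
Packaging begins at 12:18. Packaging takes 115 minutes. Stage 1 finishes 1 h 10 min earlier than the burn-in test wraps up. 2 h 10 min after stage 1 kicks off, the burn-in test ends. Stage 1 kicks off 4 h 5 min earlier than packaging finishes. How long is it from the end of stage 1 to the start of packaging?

Packaging ends at 12:18 + 115 min = 14:13.
Stage 1 starts at 14:13 − 245 min = 10:08.
The burn-in test ends at 10:08 + 130 min = 12:18.
Stage 1 ends at 12:18 − 70 min = 11:08.
From 11:08 to 12:18 is 70 minutes.

70 minutes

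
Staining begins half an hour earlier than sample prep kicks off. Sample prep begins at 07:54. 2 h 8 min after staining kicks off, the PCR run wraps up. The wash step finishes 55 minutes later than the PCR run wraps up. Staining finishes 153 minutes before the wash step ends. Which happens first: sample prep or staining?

Staining starts at 07:54 − 30 min = 07:24.
Sample prep starts at 07:54 and staining starts at 07:24, so staining is first.

staining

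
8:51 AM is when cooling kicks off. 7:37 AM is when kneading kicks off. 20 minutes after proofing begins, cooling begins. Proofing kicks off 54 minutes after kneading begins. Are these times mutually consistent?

Proofing starts at 7:37 AM + 54 min = 8:31 AM.
Cooling starts at 8:31 AM + 20 min = 8:51 AM.
That matches the stated 8:51 AM, so the schedule is consistent.

Yes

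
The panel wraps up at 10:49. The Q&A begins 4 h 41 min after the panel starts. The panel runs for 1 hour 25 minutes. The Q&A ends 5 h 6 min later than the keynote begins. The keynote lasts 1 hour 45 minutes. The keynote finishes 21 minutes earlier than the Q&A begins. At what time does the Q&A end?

The panel starts at 10:49 − 85 min = 09:24.
The Q&A starts at 09:24 + 281 min = 14:05.
The keynote ends at 14:05 − 21 min = 13:44.
The keynote starts at 13:44 − 105 min = 11:59.
The Q&A ends at 11:59 + 306 min = 17:05.

17:05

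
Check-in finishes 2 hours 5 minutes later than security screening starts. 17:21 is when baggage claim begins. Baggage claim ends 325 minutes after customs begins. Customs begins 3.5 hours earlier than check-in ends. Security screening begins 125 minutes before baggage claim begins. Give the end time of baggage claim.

19:16

Security screening starts at 17:21 − 125 min = 15:16.
Check-in ends at 15:16 + 125 min = 17:21.
Customs starts at 17:21 − 210 min = 13:51.
Baggage claim ends at 13:51 + 325 min = 19:16.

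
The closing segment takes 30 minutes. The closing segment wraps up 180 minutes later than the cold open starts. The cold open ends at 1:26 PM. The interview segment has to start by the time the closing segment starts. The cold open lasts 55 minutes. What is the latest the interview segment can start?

The cold open starts at 1:26 PM − 55 min = 12:31 PM.
The closing segment ends at 12:31 PM + 180 min = 3:31 PM.
The closing segment starts at 3:31 PM − 30 min = 3:01 PM.
The interview segment is bounded by the closing segment, so the latest it can start is 3:01 PM.

3:01 PM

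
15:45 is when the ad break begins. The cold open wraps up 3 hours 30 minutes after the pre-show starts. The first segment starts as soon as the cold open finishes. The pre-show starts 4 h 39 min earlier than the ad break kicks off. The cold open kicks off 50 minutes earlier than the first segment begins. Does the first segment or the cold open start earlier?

the cold open

The pre-show starts at 15:45 − 279 min = 11:06.
The cold open ends at 11:06 + 210 min = 14:36.
So the first segment starts at 14:36.
The cold open starts at 14:36 − 50 min = 13:46.
The first segment starts at 14:36 and the cold open starts at 13:46, so the cold open is first.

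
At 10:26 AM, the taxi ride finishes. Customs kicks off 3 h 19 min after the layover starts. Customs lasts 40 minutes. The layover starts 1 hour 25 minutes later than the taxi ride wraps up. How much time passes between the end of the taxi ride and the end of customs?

5 h 24 min

The layover starts at 10:26 AM + 85 min = 11:51 AM.
Customs starts at 11:51 AM + 199 min = 3:10 PM.
Customs ends at 3:10 PM + 40 min = 3:50 PM.
From 10:26 AM to 3:50 PM is 5 h 24 min.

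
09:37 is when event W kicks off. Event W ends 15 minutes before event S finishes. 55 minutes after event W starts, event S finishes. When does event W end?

10:17

Event S ends at 09:37 + 55 min = 10:32.
Event W ends at 10:32 − 15 min = 10:17.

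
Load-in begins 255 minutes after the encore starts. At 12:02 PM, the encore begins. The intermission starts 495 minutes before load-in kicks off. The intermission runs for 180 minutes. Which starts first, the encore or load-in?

the encore

Load-in starts at 12:02 PM + 255 min = 4:17 PM.
The encore starts at 12:02 PM and load-in starts at 4:17 PM, so the encore is first.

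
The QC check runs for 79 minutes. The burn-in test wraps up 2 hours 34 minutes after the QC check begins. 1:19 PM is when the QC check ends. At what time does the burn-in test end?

2:34 PM

The QC check starts at 1:19 PM − 79 min = 12:00 PM.
The burn-in test ends at 12:00 PM + 154 min = 2:34 PM.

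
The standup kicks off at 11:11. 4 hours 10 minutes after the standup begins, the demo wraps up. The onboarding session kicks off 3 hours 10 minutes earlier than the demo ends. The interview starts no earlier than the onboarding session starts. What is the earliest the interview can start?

12:11

The demo ends at 11:11 + 250 min = 15:21.
The onboarding session starts at 15:21 − 190 min = 12:11.
The interview is bounded by the onboarding session, so the earliest it can start is 12:11.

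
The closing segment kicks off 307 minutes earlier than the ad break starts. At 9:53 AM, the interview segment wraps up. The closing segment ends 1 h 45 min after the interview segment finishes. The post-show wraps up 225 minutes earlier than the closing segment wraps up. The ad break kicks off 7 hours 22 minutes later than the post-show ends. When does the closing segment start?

The closing segment ends at 9:53 AM + 105 min = 11:38 AM.
The post-show ends at 11:38 AM − 225 min = 7:53 AM.
The ad break starts at 7:53 AM + 442 min = 3:15 PM.
The closing segment starts at 3:15 PM − 307 min = 10:08 AM.

10:08 AM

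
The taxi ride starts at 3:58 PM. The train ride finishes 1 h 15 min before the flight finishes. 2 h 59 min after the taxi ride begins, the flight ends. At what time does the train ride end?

5:42 PM

The flight ends at 3:58 PM + 179 min = 6:57 PM.
The train ride ends at 6:57 PM − 75 min = 5:42 PM.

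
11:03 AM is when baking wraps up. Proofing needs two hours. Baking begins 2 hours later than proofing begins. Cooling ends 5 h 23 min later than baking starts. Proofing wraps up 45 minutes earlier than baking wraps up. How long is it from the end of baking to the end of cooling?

4 h 38 min

Proofing ends at 11:03 AM − 45 min = 10:18 AM.
Proofing starts at 10:18 AM − 120 min = 8:18 AM.
Baking starts at 8:18 AM + 120 min = 10:18 AM.
Cooling ends at 10:18 AM + 323 min = 3:41 PM.
From 11:03 AM to 3:41 PM is 4 h 38 min.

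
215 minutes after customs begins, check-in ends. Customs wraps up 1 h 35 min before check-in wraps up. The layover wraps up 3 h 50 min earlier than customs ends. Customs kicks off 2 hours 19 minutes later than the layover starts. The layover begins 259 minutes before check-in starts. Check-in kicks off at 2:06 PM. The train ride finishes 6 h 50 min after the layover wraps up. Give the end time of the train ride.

The layover starts at 2:06 PM − 259 min = 9:47 AM.
Customs starts at 9:47 AM + 139 min = 12:06 PM.
Check-in ends at 12:06 PM + 215 min = 3:41 PM.
Customs ends at 3:41 PM − 95 min = 2:06 PM.
The layover ends at 2:06 PM − 230 min = 10:16 AM.
The train ride ends at 10:16 AM + 410 min = 5:06 PM.

5:06 PM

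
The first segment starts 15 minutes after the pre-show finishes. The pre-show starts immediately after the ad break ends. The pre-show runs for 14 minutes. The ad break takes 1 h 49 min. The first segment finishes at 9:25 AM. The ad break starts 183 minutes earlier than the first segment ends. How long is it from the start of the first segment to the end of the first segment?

45 minutes

The ad break starts at 9:25 AM − 183 min = 6:22 AM.
The ad break ends at 6:22 AM + 109 min = 8:11 AM.
So the pre-show starts at 8:11 AM.
The pre-show ends at 8:11 AM + 14 min = 8:25 AM.
The first segment starts at 8:25 AM + 15 min = 8:40 AM.
From 8:40 AM to 9:25 AM is 45 minutes.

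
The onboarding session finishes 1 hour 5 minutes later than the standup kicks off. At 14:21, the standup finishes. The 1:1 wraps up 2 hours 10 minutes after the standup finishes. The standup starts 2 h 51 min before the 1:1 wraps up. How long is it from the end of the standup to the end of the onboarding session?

24 minutes

The 1:1 ends at 14:21 + 130 min = 16:31.
The standup starts at 16:31 − 171 min = 13:40.
The onboarding session ends at 13:40 + 65 min = 14:45.
From 14:21 to 14:45 is 24 minutes.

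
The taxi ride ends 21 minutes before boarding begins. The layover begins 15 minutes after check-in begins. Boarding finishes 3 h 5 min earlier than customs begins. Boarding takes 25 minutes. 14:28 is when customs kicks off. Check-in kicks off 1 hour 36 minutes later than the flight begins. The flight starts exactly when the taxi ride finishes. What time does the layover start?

Boarding ends at 14:28 − 185 min = 11:23.
Boarding starts at 11:23 − 25 min = 10:58.
The taxi ride ends at 10:58 − 21 min = 10:37.
So the flight starts at 10:37.
Check-in starts at 10:37 + 96 min = 12:13.
The layover starts at 12:13 + 15 min = 12:28.

12:28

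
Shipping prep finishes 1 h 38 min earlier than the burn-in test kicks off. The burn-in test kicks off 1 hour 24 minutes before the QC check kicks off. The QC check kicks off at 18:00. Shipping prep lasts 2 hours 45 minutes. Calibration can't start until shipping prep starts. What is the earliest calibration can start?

The burn-in test starts at 18:00 − 84 min = 16:36.
Shipping prep ends at 16:36 − 98 min = 14:58.
Shipping prep starts at 14:58 − 165 min = 12:13.
Calibration is bounded by shipping prep, so the earliest it can start is 12:13.

12:13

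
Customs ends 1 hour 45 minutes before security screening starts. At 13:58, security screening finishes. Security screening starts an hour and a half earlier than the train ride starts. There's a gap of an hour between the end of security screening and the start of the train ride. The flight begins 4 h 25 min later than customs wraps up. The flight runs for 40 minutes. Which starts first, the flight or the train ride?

the train ride

The train ride starts at 13:58 + 60 min = 14:58.
Security screening starts at 14:58 − 90 min = 13:28.
Customs ends at 13:28 − 105 min = 11:43.
The flight starts at 11:43 + 265 min = 16:08.
The flight starts at 16:08 and the train ride starts at 14:58, so the train ride is first.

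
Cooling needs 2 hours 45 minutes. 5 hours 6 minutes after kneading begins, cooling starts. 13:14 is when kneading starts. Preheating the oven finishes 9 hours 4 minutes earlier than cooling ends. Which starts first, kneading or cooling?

Cooling starts at 13:14 + 306 min = 18:20.
Kneading starts at 13:14 and cooling starts at 18:20, so kneading is first.

kneading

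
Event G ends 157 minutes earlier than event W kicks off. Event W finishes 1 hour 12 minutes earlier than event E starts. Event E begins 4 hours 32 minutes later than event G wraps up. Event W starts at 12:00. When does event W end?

12:43

Event G ends at 12:00 − 157 min = 09:23.
Event E starts at 09:23 + 272 min = 13:55.
Event W ends at 13:55 − 72 min = 12:43.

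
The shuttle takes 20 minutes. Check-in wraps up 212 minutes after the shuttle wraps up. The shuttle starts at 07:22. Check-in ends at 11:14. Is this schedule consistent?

The shuttle ends at 07:22 + 20 min = 07:42.
Check-in ends at 07:42 + 212 min = 11:14.
That matches the stated 11:14, so the schedule is consistent.

Yes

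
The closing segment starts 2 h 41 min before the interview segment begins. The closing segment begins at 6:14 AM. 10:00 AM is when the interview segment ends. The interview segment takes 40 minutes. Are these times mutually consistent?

No

The interview segment starts at 10:00 AM − 40 min = 9:20 AM.
The closing segment starts at 9:20 AM − 161 min = 6:39 AM.
But the closing segment is also said to start at 6:14 AM — a 25-minute conflict.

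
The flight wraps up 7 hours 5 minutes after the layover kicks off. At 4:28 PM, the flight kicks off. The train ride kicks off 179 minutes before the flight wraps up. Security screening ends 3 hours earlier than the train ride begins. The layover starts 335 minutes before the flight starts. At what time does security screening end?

11:59 AM

The layover starts at 4:28 PM − 335 min = 10:53 AM.
The flight ends at 10:53 AM + 425 min = 5:58 PM.
The train ride starts at 5:58 PM − 179 min = 2:59 PM.
Security screening ends at 2:59 PM − 180 min = 11:59 AM.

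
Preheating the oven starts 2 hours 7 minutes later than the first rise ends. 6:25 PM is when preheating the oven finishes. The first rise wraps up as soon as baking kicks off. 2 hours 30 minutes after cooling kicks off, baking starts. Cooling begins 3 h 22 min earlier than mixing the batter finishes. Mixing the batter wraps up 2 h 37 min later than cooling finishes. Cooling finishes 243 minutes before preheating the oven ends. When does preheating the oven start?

6:14 PM

Cooling ends at 6:25 PM − 243 min = 2:22 PM.
Mixing the batter ends at 2:22 PM + 157 min = 4:59 PM.
Cooling starts at 4:59 PM − 202 min = 1:37 PM.
Baking starts at 1:37 PM + 150 min = 4:07 PM.
So the first rise ends at 4:07 PM.
Preheating the oven starts at 4:07 PM + 127 min = 6:14 PM.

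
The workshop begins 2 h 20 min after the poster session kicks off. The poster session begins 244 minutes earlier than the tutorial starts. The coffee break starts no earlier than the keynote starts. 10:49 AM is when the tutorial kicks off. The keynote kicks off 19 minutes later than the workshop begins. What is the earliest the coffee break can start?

The poster session starts at 10:49 AM − 244 min = 6:45 AM.
The workshop starts at 6:45 AM + 140 min = 9:05 AM.
The keynote starts at 9:05 AM + 19 min = 9:24 AM.
The coffee break is bounded by the keynote, so the earliest it can start is 9:24 AM.

9:24 AM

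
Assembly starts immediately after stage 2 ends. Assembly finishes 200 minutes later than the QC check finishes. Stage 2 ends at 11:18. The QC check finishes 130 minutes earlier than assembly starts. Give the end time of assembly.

Assembly starts at 11:18.
The QC check ends at 11:18 − 130 min = 09:08.
Assembly ends at 09:08 + 200 min = 12:28.

12:28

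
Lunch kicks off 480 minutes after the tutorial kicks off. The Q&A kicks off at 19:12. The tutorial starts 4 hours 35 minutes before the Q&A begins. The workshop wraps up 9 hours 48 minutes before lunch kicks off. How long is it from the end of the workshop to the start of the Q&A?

The tutorial starts at 19:12 − 275 min = 14:37.
Lunch starts at 14:37 + 480 min = 22:37.
The workshop ends at 22:37 − 588 min = 12:49.
From 12:49 to 19:12 is 6 h 23 min.

6 h 23 min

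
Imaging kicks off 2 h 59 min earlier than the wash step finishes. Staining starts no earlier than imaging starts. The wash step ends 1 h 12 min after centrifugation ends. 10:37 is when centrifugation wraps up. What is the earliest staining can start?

08:50

The wash step ends at 10:37 + 72 min = 11:49.
Imaging starts at 11:49 − 179 min = 08:50.
Staining is bounded by imaging, so the earliest it can start is 08:50.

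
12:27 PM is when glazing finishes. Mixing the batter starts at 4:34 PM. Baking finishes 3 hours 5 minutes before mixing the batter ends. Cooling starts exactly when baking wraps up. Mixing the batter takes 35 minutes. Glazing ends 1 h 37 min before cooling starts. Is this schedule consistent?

Yes

Mixing the batter ends at 4:34 PM + 35 min = 5:09 PM.
Baking ends at 5:09 PM − 185 min = 2:04 PM.
So cooling starts at 2:04 PM.
Glazing ends at 2:04 PM − 97 min = 12:27 PM.
That matches the stated 12:27 PM, so the schedule is consistent.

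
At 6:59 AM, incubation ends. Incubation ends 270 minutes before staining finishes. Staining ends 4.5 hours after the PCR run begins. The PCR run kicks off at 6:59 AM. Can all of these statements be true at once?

Staining ends at 6:59 AM + 270 min = 11:29 AM.
Incubation ends at 11:29 AM − 270 min = 6:59 AM.
That matches the stated 6:59 AM, so the schedule is consistent.

Yes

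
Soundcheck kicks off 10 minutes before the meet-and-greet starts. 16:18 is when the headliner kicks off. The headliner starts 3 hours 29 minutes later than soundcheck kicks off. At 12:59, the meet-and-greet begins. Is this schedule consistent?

Yes

Soundcheck starts at 12:59 − 10 min = 12:49.
The headliner starts at 12:49 + 209 min = 16:18.
That matches the stated 16:18, so the schedule is consistent.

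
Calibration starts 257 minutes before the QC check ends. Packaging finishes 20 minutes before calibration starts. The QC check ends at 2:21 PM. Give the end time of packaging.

Calibration starts at 2:21 PM − 257 min = 10:04 AM.
Packaging ends at 10:04 AM − 20 min = 9:44 AM.

9:44 AM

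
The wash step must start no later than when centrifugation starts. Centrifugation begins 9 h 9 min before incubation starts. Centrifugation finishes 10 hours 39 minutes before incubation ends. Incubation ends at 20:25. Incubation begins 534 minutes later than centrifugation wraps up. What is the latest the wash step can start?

09:31

Centrifugation ends at 20:25 − 639 min = 09:46.
Incubation starts at 09:46 + 534 min = 18:40.
Centrifugation starts at 18:40 − 549 min = 09:31.
The wash step is bounded by centrifugation, so the latest it can start is 09:31.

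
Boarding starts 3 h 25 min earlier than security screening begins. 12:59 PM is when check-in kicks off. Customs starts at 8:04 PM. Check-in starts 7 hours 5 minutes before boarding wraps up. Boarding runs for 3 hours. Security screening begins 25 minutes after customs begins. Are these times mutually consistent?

Security screening starts at 8:04 PM + 25 min = 8:29 PM.
Boarding starts at 8:29 PM − 205 min = 5:04 PM.
Boarding ends at 5:04 PM + 180 min = 8:04 PM.
Check-in starts at 8:04 PM − 425 min = 12:59 PM.
That matches the stated 12:59 PM, so the schedule is consistent.

Yes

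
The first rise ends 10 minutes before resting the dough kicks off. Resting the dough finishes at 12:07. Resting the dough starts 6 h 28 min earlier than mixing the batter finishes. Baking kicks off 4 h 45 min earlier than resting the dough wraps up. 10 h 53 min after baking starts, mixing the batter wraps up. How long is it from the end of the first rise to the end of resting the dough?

half an hour

Baking starts at 12:07 − 285 min = 07:22.
Mixing the batter ends at 07:22 + 653 min = 18:15.
Resting the dough starts at 18:15 − 388 min = 11:47.
The first rise ends at 11:47 − 10 min = 11:37.
From 11:37 to 12:07 is half an hour.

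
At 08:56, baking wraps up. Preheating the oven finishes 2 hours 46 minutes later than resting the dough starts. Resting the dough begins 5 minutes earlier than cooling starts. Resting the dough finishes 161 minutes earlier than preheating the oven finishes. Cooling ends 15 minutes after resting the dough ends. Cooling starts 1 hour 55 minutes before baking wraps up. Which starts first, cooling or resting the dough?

Cooling starts at 08:56 − 115 min = 07:01.
Resting the dough starts at 07:01 − 5 min = 06:56.
Cooling starts at 07:01 and resting the dough starts at 06:56, so resting the dough is first.

resting the dough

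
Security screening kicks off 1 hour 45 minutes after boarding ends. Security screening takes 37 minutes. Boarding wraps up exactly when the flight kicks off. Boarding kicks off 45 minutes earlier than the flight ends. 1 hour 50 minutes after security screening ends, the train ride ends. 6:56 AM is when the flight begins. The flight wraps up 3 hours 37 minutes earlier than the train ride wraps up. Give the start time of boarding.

6:46 AM

Boarding ends at 6:56 AM.
Security screening starts at 6:56 AM + 105 min = 8:41 AM.
Security screening ends at 8:41 AM + 37 min = 9:18 AM.
The train ride ends at 9:18 AM + 110 min = 11:08 AM.
The flight ends at 11:08 AM − 217 min = 7:31 AM.
Boarding starts at 7:31 AM − 45 min = 6:46 AM.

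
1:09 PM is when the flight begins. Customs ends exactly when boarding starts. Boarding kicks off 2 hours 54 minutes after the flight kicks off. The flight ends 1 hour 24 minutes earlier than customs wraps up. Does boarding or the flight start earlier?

Boarding starts at 1:09 PM + 174 min = 4:03 PM.
Boarding starts at 4:03 PM and the flight starts at 1:09 PM, so the flight is first.

the flight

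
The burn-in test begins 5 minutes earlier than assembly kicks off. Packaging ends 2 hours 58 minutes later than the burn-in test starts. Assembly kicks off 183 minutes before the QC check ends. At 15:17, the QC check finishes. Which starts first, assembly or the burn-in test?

Assembly starts at 15:17 − 183 min = 12:14.
The burn-in test starts at 12:14 − 5 min = 12:09.
Assembly starts at 12:14 and the burn-in test starts at 12:09, so the burn-in test is first.

the burn-in test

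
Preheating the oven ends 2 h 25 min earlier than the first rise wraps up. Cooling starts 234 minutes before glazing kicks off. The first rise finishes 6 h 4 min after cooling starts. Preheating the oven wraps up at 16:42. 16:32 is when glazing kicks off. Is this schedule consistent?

No

Cooling starts at 16:32 − 234 min = 12:38.
The first rise ends at 12:38 + 364 min = 18:42.
Preheating the oven ends at 18:42 − 145 min = 16:17.
But preheating the oven is also said to end at 16:42 — a 25-minute conflict.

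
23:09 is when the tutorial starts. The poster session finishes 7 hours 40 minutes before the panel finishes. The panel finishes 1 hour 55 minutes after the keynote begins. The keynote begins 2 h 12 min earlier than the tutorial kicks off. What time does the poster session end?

The keynote starts at 23:09 − 132 min = 20:57.
The panel ends at 20:57 + 115 min = 22:52.
The poster session ends at 22:52 − 460 min = 15:12.

15:12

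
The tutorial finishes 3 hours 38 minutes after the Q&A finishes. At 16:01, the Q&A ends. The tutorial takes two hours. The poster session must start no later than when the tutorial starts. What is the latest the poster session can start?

The tutorial ends at 16:01 + 218 min = 19:39.
The tutorial starts at 19:39 − 120 min = 17:39.
The poster session is bounded by the tutorial, so the latest it can start is 17:39.

17:39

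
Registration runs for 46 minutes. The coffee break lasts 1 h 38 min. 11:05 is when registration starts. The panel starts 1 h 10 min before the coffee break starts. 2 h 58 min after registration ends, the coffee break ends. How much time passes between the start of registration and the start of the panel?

56 minutes

Registration ends at 11:05 + 46 min = 11:51.
The coffee break ends at 11:51 + 178 min = 14:49.
The coffee break starts at 14:49 − 98 min = 13:11.
The panel starts at 13:11 − 70 min = 12:01.
From 11:05 to 12:01 is 56 minutes.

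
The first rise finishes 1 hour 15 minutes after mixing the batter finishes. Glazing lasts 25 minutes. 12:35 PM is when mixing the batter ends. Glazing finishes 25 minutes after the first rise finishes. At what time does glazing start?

The first rise ends at 12:35 PM + 75 min = 1:50 PM.
Glazing ends at 1:50 PM + 25 min = 2:15 PM.
Glazing starts at 2:15 PM − 25 min = 1:50 PM.

1:50 PM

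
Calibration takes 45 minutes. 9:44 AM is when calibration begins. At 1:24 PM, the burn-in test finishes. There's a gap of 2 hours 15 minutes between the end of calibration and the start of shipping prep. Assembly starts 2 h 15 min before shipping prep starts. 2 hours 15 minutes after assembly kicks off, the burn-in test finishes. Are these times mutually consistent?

Calibration ends at 9:44 AM + 45 min = 10:29 AM.
Shipping prep starts at 10:29 AM + 135 min = 12:44 PM.
Assembly starts at 12:44 PM − 135 min = 10:29 AM.
The burn-in test ends at 10:29 AM + 135 min = 12:44 PM.
But the burn-in test is also said to end at 1:24 PM — a 40-minute conflict.

No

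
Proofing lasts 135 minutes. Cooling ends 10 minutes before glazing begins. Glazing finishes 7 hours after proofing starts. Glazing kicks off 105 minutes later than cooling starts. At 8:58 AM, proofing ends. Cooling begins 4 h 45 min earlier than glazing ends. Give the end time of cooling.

10:33 AM

Proofing starts at 8:58 AM − 135 min = 6:43 AM.
Glazing ends at 6:43 AM + 420 min = 1:43 PM.
Cooling starts at 1:43 PM − 285 min = 8:58 AM.
Glazing starts at 8:58 AM + 105 min = 10:43 AM.
Cooling ends at 10:43 AM − 10 min = 10:33 AM.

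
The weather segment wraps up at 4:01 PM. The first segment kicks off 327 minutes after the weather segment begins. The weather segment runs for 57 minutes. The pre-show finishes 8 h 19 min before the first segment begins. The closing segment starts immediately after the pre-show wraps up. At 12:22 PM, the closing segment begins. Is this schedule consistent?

The weather segment starts at 4:01 PM − 57 min = 3:04 PM.
The first segment starts at 3:04 PM + 327 min = 8:31 PM.
The pre-show ends at 8:31 PM − 499 min = 12:12 PM.
So the closing segment starts at 12:12 PM.
But the closing segment is also said to start at 12:22 PM — a 10-minute conflict.

No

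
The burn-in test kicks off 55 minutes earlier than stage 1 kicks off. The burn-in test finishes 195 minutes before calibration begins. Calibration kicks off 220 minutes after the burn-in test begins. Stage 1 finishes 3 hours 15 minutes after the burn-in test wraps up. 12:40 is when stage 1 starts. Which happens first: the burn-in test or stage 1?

The burn-in test starts at 12:40 − 55 min = 11:45.
The burn-in test starts at 11:45 and stage 1 starts at 12:40, so the burn-in test is first.

the burn-in test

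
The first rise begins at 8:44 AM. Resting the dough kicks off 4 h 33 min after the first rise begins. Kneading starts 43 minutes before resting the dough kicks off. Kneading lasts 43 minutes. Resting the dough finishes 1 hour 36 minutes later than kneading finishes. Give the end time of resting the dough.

Resting the dough starts at 8:44 AM + 273 min = 1:17 PM.
Kneading starts at 1:17 PM − 43 min = 12:34 PM.
Kneading ends at 12:34 PM + 43 min = 1:17 PM.
Resting the dough ends at 1:17 PM + 96 min = 2:53 PM.

2:53 PM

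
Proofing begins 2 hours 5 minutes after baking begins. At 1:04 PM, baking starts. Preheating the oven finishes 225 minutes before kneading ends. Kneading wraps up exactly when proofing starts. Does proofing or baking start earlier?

baking

Proofing starts at 1:04 PM + 125 min = 3:09 PM.
Proofing starts at 3:09 PM and baking starts at 1:04 PM, so baking is first.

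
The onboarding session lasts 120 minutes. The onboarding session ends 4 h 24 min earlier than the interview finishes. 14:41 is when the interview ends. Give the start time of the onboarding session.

08:17

The onboarding session ends at 14:41 − 264 min = 10:17.
The onboarding session starts at 10:17 − 120 min = 08:17.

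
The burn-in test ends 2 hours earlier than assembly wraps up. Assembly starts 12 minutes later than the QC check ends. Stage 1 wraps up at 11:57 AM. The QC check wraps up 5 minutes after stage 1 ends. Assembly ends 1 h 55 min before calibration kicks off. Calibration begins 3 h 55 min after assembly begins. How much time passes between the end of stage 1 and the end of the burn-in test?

The QC check ends at 11:57 AM + 5 min = 12:02 PM.
Assembly starts at 12:02 PM + 12 min = 12:14 PM.
Calibration starts at 12:14 PM + 235 min = 4:09 PM.
Assembly ends at 4:09 PM − 115 min = 2:14 PM.
The burn-in test ends at 2:14 PM − 120 min = 12:14 PM.
From 11:57 AM to 12:14 PM is 17 minutes.

17 minutes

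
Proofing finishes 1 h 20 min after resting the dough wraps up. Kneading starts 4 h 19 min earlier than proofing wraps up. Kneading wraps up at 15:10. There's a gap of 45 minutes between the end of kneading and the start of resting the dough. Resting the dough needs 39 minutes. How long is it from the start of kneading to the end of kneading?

Resting the dough starts at 15:10 + 45 min = 15:55.
Resting the dough ends at 15:55 + 39 min = 16:34.
Proofing ends at 16:34 + 80 min = 17:54.
Kneading starts at 17:54 − 259 min = 13:35.
From 13:35 to 15:10 is 1 hour 35 minutes.

1 hour 35 minutes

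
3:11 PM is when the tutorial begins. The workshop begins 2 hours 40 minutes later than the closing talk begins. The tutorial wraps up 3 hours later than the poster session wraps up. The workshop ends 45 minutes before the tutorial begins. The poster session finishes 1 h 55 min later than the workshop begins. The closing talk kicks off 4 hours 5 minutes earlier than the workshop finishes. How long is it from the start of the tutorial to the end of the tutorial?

2 h 45 min

The workshop ends at 3:11 PM − 45 min = 2:26 PM.
The closing talk starts at 2:26 PM − 245 min = 10:21 AM.
The workshop starts at 10:21 AM + 160 min = 1:01 PM.
The poster session ends at 1:01 PM + 115 min = 2:56 PM.
The tutorial ends at 2:56 PM + 180 min = 5:56 PM.
From 3:11 PM to 5:56 PM is 2 h 45 min.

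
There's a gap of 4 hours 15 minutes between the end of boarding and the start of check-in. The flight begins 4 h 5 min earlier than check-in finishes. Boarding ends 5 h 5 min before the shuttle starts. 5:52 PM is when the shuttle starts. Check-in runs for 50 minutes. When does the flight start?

Boarding ends at 5:52 PM − 305 min = 12:47 PM.
Check-in starts at 12:47 PM + 255 min = 5:02 PM.
Check-in ends at 5:02 PM + 50 min = 5:52 PM.
The flight starts at 5:52 PM − 245 min = 1:47 PM.

1:47 PM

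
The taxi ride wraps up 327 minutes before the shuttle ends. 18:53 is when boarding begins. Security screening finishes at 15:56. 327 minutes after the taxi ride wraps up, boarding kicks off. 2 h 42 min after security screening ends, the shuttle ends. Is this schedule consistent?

The shuttle ends at 15:56 + 162 min = 18:38.
The taxi ride ends at 18:38 − 327 min = 13:11.
Boarding starts at 13:11 + 327 min = 18:38.
But boarding is also said to start at 18:53 — a 15-minute conflict.

No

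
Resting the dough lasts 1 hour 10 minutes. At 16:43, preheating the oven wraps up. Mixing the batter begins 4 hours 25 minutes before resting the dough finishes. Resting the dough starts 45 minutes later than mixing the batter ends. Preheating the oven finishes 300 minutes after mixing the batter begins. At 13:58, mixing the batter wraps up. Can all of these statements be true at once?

Resting the dough starts at 13:58 + 45 min = 14:43.
Resting the dough ends at 14:43 + 70 min = 15:53.
Mixing the batter starts at 15:53 − 265 min = 11:28.
Preheating the oven ends at 11:28 + 300 min = 16:28.
But preheating the oven is also said to end at 16:43 — a 15-minute conflict.

No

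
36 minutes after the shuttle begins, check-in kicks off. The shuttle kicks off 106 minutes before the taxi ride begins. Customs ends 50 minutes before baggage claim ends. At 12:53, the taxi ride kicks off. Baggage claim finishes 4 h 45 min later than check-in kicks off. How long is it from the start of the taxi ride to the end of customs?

2 hours 45 minutes

The shuttle starts at 12:53 − 106 min = 11:07.
Check-in starts at 11:07 + 36 min = 11:43.
Baggage claim ends at 11:43 + 285 min = 16:28.
Customs ends at 16:28 − 50 min = 15:38.
From 12:53 to 15:38 is 2 hours 45 minutes.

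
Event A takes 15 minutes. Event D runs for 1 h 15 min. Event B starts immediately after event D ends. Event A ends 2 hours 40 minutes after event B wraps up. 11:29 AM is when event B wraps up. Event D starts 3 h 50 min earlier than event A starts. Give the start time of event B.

11:19 AM

Event A ends at 11:29 AM + 160 min = 2:09 PM.
Event A starts at 2:09 PM − 15 min = 1:54 PM.
Event D starts at 1:54 PM − 230 min = 10:04 AM.
Event D ends at 10:04 AM + 75 min = 11:19 AM.
So event B starts at 11:19 AM.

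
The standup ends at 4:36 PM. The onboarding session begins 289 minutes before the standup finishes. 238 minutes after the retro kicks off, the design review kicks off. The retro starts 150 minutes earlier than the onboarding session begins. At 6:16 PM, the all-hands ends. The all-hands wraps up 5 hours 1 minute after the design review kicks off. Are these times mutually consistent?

The onboarding session starts at 4:36 PM − 289 min = 11:47 AM.
The retro starts at 11:47 AM − 150 min = 9:17 AM.
The design review starts at 9:17 AM + 238 min = 1:15 PM.
The all-hands ends at 1:15 PM + 301 min = 6:16 PM.
That matches the stated 6:16 PM, so the schedule is consistent.

Yes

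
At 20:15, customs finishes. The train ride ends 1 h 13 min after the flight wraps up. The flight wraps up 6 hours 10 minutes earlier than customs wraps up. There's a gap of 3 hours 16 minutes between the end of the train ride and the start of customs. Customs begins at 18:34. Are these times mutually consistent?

The flight ends at 20:15 − 370 min = 14:05.
The train ride ends at 14:05 + 73 min = 15:18.
Customs starts at 15:18 + 196 min = 18:34.
That matches the stated 18:34, so the schedule is consistent.

Yes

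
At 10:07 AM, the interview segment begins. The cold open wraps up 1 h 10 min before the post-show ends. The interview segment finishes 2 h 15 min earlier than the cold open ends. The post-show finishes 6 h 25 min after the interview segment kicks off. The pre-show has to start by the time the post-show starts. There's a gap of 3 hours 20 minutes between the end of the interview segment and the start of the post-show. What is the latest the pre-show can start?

The post-show ends at 10:07 AM + 385 min = 4:32 PM.
The cold open ends at 4:32 PM − 70 min = 3:22 PM.
The interview segment ends at 3:22 PM − 135 min = 1:07 PM.
The post-show starts at 1:07 PM + 200 min = 4:27 PM.
The pre-show is bounded by the post-show, so the latest it can start is 4:27 PM.

4:27 PM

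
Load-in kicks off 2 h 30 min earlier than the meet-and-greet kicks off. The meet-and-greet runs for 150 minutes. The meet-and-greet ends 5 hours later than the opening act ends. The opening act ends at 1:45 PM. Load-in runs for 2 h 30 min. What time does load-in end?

4:15 PM

The meet-and-greet ends at 1:45 PM + 300 min = 6:45 PM.
The meet-and-greet starts at 6:45 PM − 150 min = 4:15 PM.
Load-in starts at 4:15 PM − 150 min = 1:45 PM.
Load-in ends at 1:45 PM + 150 min = 4:15 PM.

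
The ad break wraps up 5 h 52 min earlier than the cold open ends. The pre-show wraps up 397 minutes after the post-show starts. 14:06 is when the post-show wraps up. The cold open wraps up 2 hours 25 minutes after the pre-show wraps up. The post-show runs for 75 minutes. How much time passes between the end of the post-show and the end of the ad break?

The post-show starts at 14:06 − 75 min = 12:51.
The pre-show ends at 12:51 + 397 min = 19:28.
The cold open ends at 19:28 + 145 min = 21:53.
The ad break ends at 21:53 − 352 min = 16:01.
From 14:06 to 16:01 is 1 h 55 min.

1 h 55 min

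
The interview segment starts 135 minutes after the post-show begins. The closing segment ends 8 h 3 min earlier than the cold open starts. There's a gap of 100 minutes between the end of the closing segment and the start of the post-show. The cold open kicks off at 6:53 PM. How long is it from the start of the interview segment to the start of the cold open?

The closing segment ends at 6:53 PM − 483 min = 10:50 AM.
The post-show starts at 10:50 AM + 100 min = 12:30 PM.
The interview segment starts at 12:30 PM + 135 min = 2:45 PM.
From 2:45 PM to 6:53 PM is 4 hours 8 minutes.

4 hours 8 minutes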